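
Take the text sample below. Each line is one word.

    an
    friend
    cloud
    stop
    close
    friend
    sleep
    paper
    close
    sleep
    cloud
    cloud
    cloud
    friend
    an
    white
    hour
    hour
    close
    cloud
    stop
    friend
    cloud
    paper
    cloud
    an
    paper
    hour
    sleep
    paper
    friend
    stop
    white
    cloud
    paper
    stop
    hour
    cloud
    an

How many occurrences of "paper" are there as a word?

Scanning the 39 tokens for "paper":
  position 8: paper
  position 24: paper
  position 27: paper
  position 30: paper
  position 35: paper

5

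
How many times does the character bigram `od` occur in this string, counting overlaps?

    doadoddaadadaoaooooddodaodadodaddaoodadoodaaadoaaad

Sliding a length-2 window over the 51 characters (50 positions):
  position 5–6: od
  position 19–20: od
  position 22–23: od
  position 25–26: od
  position 29–30: od
  position 36–37: od
  position 41–42: od

7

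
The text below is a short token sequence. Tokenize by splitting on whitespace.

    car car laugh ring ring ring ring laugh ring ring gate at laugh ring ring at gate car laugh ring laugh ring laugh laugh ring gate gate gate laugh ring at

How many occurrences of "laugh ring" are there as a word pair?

7

Scanning the 30 overlapping bigram windows for "laugh ring":
  position 3–4: laugh ring
  position 8–9: laugh ring
  position 13–14: laugh ring
  position 19–20: laugh ring
  position 21–22: laugh ring
  position 24–25: laugh ring
  position 29–30: laugh ring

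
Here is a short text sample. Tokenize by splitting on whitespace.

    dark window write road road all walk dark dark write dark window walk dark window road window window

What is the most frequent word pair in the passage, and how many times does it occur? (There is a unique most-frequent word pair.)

"dark window", 3 times

Bigram frequencies (highest first):
  dark window: 3
  walk dark: 2
  window write: 1
  write road: 1
  road road: 1
  road all: 1
  … (8 more, each ≤ 1)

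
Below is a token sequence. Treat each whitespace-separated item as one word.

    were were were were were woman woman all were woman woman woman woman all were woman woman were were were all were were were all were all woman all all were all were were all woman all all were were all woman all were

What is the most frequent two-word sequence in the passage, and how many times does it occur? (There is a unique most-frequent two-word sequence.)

Bigram frequencies (highest first):
  were were: 10
  all were: 8
  were all: 6
  woman woman: 5
  woman all: 5
  were woman: 3
  … (3 more, each ≤ 3)

"were were", 10 times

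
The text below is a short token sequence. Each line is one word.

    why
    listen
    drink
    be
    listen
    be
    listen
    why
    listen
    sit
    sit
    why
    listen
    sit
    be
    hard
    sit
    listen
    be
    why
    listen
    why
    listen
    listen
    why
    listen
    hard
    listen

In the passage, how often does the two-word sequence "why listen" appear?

6

Scanning the 27 overlapping bigram windows for "why listen":
  position 1–2: why listen
  position 8–9: why listen
  position 12–13: why listen
  position 20–21: why listen
  position 22–23: why listen
  position 25–26: why listen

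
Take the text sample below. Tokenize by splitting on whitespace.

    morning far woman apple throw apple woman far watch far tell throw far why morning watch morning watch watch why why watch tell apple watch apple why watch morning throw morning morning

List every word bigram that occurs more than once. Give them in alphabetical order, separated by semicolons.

Bigram counts meeting the condition (more than once):
  morning watch: 2
  watch morning: 2
  why watch: 2

morning watch; watch morning; why watch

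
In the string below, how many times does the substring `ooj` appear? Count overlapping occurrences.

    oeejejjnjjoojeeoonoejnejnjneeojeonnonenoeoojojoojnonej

Sliding a length-3 window over the 54 characters (52 positions):
  position 11–13: ooj
  position 42–44: ooj
  position 47–49: ooj

3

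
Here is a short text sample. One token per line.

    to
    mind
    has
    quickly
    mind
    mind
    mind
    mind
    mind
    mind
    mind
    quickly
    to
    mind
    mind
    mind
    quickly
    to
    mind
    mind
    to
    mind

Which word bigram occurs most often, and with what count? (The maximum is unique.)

"mind mind", 9 times

Bigram frequencies (highest first):
  mind mind: 9
  to mind: 4
  mind quickly: 2
  quickly to: 2
  mind has: 1
  has quickly: 1
  … (2 more, each ≤ 1)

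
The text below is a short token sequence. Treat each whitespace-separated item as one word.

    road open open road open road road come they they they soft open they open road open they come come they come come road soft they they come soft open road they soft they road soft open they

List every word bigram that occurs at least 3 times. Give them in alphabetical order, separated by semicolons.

open road; open they; road open; soft open; they come; they they

Bigram counts meeting the condition (at least 3 times):
  open road: 4
  open they: 3
  road open: 3
  soft open: 3
  they come: 3
  they they: 3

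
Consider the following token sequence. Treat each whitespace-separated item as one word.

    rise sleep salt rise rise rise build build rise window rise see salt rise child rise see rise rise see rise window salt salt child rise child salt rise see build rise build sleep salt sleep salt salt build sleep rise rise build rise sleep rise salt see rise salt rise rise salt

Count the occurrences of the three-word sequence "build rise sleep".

Scanning the 51 overlapping trigram windows for "build rise sleep":
  position 43–45: build rise sleep

1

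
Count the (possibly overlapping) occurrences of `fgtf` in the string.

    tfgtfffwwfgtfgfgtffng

Sliding a length-4 window over the 21 characters (18 positions):
  position 2–5: fgtf
  position 10–13: fgtf
  position 15–18: fgtf

3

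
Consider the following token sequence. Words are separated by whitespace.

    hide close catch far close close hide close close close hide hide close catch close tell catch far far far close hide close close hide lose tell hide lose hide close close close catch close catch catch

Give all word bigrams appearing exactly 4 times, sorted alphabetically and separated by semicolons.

close catch; close hide

Bigram counts meeting the condition (exactly 4 times):
  close catch: 4
  close hide: 4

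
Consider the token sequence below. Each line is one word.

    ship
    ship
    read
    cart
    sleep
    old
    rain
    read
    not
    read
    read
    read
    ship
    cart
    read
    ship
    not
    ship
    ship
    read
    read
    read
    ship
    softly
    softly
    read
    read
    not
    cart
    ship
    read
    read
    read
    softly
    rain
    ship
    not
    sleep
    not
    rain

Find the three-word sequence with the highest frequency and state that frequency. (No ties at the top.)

Trigram frequencies (highest first):
  read read read: 3
  ship ship read: 2
  read read ship: 2
  ship read read: 2
  ship read cart: 1
  read cart sleep: 1
  … (27 more, each ≤ 1)

"read read read", 3 times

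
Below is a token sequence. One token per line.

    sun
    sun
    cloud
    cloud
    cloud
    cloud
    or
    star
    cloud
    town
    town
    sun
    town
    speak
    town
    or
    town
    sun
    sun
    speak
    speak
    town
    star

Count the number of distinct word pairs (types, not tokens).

23 tokens → 22 bigram windows in total.
Repeated bigrams (each contributes count−1 duplicates):
  cloud cloud: 3
  speak town: 2
  sun sun: 2
  town sun: 2
5 duplicate windows → 22 − 5 = 17 distinct.

17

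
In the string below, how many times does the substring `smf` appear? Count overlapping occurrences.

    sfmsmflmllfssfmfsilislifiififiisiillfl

Sliding a length-3 window over the 38 characters (36 positions):
  position 4–6: smf

1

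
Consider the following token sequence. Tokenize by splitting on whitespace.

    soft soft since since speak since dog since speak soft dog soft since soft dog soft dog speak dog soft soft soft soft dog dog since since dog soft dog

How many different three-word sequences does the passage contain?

25

30 tokens → 28 trigram windows in total.
Repeated trigrams (each contributes count−1 duplicates):
  dog soft dog: 2
  soft dog soft: 2
  soft soft soft: 2
3 duplicate windows → 28 − 3 = 25 distinct.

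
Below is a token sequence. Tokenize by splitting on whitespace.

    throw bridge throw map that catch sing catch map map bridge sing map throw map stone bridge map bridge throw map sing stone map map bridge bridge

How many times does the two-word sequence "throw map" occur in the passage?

3

Scanning the 26 overlapping bigram windows for "throw map":
  position 3–4: throw map
  position 14–15: throw map
  position 20–21: throw map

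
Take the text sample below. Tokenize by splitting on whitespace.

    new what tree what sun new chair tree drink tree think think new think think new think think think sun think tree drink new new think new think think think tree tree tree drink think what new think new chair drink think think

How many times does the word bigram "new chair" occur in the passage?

2

Scanning the 42 overlapping bigram windows for "new chair":
  position 6–7: new chair
  position 39–40: new chair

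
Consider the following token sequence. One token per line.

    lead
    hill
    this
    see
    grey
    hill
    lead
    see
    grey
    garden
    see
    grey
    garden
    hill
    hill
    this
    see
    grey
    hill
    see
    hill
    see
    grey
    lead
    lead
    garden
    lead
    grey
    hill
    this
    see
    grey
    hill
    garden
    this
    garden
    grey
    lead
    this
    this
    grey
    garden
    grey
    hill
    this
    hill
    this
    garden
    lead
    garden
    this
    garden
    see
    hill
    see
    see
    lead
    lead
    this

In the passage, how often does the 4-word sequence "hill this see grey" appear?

Scanning the 56 overlapping 4-gram windows for "hill this see grey":
  position 2–5: hill this see grey
  position 15–18: hill this see grey
  position 29–32: hill this see grey

3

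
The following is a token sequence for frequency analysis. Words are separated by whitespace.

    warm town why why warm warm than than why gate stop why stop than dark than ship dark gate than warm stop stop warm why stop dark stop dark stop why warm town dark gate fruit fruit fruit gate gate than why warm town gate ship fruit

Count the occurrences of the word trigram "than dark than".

Scanning the 45 overlapping trigram windows for "than dark than":
  position 14–16: than dark than

1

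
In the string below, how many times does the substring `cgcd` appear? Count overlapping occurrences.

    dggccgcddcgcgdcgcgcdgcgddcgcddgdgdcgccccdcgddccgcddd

Sliding a length-4 window over the 52 characters (49 positions):
  position 5–8: cgcd
  position 17–20: cgcd
  position 26–29: cgcd
  position 47–50: cgcd

4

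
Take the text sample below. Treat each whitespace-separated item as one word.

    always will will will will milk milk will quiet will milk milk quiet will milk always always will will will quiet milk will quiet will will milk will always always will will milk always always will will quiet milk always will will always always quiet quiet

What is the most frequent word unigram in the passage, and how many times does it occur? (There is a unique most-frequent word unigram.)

"will", 20 times

Unigram frequencies (highest first):
  will: 20
  always: 10
  milk: 9
  quiet: 7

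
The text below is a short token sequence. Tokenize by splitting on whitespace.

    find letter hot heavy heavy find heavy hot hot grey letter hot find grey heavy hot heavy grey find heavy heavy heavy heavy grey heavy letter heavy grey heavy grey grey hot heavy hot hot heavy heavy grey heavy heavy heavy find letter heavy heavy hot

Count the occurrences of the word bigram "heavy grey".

5

Scanning the 45 overlapping bigram windows for "heavy grey":
  position 17–18: heavy grey
  position 23–24: heavy grey
  position 27–28: heavy grey
  position 29–30: heavy grey
  position 37–38: heavy grey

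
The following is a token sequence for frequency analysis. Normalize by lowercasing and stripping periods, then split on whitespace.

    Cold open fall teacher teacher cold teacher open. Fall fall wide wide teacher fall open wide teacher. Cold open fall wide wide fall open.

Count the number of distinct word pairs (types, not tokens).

24 tokens → 23 bigram windows in total.
Repeated bigrams (each contributes count−1 duplicates):
  open fall: 3
  cold open: 2
  fall open: 2
  fall wide: 2
  teacher cold: 2
  wide teacher: 2
  wide wide: 2
8 duplicate windows → 23 − 8 = 15 distinct.

15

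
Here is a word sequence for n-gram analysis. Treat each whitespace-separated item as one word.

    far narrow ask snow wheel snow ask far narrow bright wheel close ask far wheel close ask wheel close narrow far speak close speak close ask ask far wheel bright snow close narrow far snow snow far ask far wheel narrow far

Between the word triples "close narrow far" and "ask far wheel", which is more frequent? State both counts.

"close narrow far": 2 occurrences
"ask far wheel": 3 occurrences

"ask far wheel" (3 vs 2)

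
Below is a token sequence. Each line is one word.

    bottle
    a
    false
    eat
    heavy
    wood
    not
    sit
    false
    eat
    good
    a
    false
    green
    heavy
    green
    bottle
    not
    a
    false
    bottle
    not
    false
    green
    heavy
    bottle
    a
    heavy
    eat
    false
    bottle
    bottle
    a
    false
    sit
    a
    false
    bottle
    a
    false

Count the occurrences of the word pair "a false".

Scanning the 39 overlapping bigram windows for "a false":
  position 2–3: a false
  position 12–13: a false
  position 19–20: a false
  position 33–34: a false
  position 36–37: a false
  position 39–40: a false

6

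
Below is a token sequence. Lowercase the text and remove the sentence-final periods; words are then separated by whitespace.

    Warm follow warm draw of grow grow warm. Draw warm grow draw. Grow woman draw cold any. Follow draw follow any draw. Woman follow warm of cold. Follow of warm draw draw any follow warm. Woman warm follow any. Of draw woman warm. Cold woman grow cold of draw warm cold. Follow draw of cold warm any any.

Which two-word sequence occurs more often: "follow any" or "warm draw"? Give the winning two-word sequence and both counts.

"warm draw" (3 vs 2)

"follow any": 2 occurrences
"warm draw": 3 occurrences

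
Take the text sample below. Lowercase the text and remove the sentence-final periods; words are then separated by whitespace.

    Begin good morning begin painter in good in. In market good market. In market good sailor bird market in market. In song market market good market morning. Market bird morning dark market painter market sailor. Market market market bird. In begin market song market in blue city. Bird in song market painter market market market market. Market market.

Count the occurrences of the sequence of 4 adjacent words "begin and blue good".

0

Scanning the 55 overlapping 4-gram windows for "begin and blue good":
  (none found)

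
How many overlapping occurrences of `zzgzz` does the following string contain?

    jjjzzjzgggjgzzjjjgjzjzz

Sliding a length-5 window over the 23 characters (19 positions):
  (no match at any position)

0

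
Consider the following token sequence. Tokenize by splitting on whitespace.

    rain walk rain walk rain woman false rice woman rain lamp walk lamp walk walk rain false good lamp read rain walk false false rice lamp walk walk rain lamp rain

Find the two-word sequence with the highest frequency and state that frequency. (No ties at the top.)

Bigram frequencies (highest first):
  walk rain: 4
  rain walk: 3
  lamp walk: 3
  false rice: 2
  rain lamp: 2
  walk walk: 2
  … (14 more, each ≤ 1)

"walk rain", 4 times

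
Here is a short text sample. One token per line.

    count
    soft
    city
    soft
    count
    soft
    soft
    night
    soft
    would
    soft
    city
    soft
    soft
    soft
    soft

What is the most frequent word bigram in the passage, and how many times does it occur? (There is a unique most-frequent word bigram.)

"soft soft", 4 times

Bigram frequencies (highest first):
  soft soft: 4
  count soft: 2
  soft city: 2
  city soft: 2
  soft count: 1
  soft night: 1
  … (3 more, each ≤ 1)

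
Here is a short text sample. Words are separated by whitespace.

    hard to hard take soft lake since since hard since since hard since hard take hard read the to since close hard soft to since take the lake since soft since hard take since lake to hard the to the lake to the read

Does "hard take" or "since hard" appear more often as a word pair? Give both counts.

"since hard" (4 vs 3)

"hard take": 3 occurrences
"since hard": 4 occurrences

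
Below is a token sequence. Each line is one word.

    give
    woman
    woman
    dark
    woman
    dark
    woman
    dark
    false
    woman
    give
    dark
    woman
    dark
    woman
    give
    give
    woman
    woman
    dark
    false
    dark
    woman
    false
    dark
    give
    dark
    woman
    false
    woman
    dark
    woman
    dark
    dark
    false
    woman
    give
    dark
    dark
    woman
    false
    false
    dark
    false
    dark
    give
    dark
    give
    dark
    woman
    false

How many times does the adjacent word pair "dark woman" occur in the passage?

9

Scanning the 50 overlapping bigram windows for "dark woman":
  position 4–5: dark woman
  position 6–7: dark woman
  position 12–13: dark woman
  position 14–15: dark woman
  position 22–23: dark woman
  position 27–28: dark woman
  position 31–32: dark woman
  position 39–40: dark woman
  position 49–50: dark woman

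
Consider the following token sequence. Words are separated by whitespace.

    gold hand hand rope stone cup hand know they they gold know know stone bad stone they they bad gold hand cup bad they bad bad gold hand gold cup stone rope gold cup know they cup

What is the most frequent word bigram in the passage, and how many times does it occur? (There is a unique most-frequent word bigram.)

Bigram frequencies (highest first):
  gold hand: 3
  know they: 2
  they they: 2
  they bad: 2
  bad gold: 2
  gold cup: 2
  … (23 more, each ≤ 1)

"gold hand", 3 times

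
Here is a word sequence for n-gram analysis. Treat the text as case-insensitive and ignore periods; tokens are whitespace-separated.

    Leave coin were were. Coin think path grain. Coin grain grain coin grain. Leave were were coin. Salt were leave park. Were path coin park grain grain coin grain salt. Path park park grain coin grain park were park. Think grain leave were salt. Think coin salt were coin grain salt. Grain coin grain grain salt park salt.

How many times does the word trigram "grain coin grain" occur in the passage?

5

Scanning the 56 overlapping trigram windows for "grain coin grain":
  position 8–10: grain coin grain
  position 11–13: grain coin grain
  position 27–29: grain coin grain
  position 34–36: grain coin grain
  position 52–54: grain coin grain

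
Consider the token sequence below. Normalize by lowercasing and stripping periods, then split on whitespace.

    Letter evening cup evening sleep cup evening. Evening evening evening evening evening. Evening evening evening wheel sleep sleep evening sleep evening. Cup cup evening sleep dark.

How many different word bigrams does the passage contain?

26 tokens → 25 bigram windows in total.
Repeated bigrams (each contributes count−1 duplicates):
  evening evening: 8
  cup evening: 3
  evening sleep: 3
  evening cup: 2
  sleep evening: 2
13 duplicate windows → 25 − 13 = 12 distinct.

12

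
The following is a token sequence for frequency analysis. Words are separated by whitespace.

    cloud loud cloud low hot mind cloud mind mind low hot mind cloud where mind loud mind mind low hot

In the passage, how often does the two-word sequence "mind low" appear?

2

Scanning the 19 overlapping bigram windows for "mind low":
  position 9–10: mind low
  position 18–19: mind low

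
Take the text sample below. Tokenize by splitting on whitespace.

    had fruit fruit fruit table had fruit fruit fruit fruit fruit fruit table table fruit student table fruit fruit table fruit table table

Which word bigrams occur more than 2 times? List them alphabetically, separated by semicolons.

Bigram counts meeting the condition (more than 2 times):
  fruit fruit: 8
  fruit table: 4
  table fruit: 3

fruit fruit; fruit table; table fruit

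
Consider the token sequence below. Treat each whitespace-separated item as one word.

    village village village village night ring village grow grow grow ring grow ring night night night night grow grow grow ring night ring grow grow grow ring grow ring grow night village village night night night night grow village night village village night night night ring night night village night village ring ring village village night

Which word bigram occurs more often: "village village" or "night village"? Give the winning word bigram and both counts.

"village village" (6 vs 4)

"village village": 6 occurrences
"night village": 4 occurrences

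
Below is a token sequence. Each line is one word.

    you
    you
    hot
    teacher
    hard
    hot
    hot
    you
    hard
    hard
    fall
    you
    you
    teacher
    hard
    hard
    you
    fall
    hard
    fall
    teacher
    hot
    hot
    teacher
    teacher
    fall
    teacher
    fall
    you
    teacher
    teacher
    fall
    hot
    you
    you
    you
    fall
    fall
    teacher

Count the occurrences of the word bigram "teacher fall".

3

Scanning the 38 overlapping bigram windows for "teacher fall":
  position 25–26: teacher fall
  position 27–28: teacher fall
  position 31–32: teacher fall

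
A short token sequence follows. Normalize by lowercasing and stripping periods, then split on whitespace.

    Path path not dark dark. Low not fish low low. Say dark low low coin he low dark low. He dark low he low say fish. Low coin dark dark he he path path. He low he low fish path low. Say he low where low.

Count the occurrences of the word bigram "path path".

Scanning the 45 overlapping bigram windows for "path path":
  position 1–2: path path
  position 33–34: path path

2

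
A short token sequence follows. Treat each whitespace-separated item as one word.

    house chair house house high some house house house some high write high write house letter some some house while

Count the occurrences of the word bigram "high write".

Scanning the 19 overlapping bigram windows for "high write":
  position 11–12: high write
  position 13–14: high write

2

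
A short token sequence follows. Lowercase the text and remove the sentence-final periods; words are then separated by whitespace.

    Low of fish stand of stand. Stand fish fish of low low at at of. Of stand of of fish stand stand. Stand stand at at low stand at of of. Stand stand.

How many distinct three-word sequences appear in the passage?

33 tokens → 31 trigram windows in total.
Repeated trigrams (each contributes count−1 duplicates):
  at of of: 2
  of fish stand: 2
  of of stand: 2
  of stand stand: 2
  stand stand stand: 2
5 duplicate windows → 31 − 5 = 26 distinct.

26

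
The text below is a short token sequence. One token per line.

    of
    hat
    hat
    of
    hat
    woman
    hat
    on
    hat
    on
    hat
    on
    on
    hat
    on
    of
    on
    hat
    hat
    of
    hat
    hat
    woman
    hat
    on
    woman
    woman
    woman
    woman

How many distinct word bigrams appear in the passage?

29 tokens → 28 bigram windows in total.
Repeated bigrams (each contributes count−1 duplicates):
  hat on: 5
  on hat: 4
  hat hat: 3
  of hat: 3
  woman woman: 3
  hat of: 2
  hat woman: 2
  woman hat: 2
16 duplicate windows → 28 − 16 = 12 distinct.

12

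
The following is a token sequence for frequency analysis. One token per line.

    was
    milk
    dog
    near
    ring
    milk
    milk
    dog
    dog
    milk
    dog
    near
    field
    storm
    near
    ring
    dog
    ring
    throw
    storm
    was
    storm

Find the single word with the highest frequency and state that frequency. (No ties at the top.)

Unigram frequencies (highest first):
  dog: 5
  milk: 4
  near: 3
  ring: 3
  storm: 3
  was: 2
  … (2 more, each ≤ 1)

"dog", 5 times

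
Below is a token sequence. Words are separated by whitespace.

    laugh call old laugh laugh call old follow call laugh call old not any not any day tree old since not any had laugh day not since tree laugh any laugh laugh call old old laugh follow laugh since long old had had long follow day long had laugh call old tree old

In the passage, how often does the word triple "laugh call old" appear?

5

Scanning the 51 overlapping trigram windows for "laugh call old":
  position 1–3: laugh call old
  position 5–7: laugh call old
  position 10–12: laugh call old
  position 32–34: laugh call old
  position 49–51: laugh call old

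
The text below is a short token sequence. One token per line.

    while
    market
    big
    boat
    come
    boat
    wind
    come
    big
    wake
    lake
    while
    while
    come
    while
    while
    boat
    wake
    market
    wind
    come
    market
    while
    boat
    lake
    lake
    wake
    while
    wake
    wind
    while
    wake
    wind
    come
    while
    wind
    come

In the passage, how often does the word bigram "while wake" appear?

2

Scanning the 36 overlapping bigram windows for "while wake":
  position 28–29: while wake
  position 31–32: while wake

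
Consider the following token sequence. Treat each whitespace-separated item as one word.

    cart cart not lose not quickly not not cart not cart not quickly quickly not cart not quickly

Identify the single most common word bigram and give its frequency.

Bigram frequencies (highest first):
  cart not: 4
  not quickly: 3
  not cart: 3
  quickly not: 2
  cart cart: 1
  not lose: 1
  … (3 more, each ≤ 1)

"cart not", 4 times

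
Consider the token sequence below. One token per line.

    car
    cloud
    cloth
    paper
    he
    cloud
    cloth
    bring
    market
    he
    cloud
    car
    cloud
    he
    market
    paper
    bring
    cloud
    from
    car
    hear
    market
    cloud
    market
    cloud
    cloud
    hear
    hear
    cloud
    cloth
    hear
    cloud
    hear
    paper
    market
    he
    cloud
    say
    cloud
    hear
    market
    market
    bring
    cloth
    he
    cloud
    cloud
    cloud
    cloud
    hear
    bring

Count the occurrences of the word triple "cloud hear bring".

1

Scanning the 49 overlapping trigram windows for "cloud hear bring":
  position 49–51: cloud hear bring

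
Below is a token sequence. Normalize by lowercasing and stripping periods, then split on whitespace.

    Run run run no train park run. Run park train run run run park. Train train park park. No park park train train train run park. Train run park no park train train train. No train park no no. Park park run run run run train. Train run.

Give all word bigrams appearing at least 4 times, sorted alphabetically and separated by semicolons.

park train; run park; run run; train run; train train

Bigram counts meeting the condition (at least 4 times):
  park train: 5
  run park: 4
  run run: 8
  train run: 4
  train train: 6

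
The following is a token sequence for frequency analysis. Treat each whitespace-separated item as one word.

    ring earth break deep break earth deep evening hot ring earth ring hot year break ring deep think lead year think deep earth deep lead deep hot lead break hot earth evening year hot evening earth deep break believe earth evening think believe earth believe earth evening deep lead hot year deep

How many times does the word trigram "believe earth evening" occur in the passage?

2

Scanning the 50 overlapping trigram windows for "believe earth evening":
  position 39–41: believe earth evening
  position 45–47: believe earth evening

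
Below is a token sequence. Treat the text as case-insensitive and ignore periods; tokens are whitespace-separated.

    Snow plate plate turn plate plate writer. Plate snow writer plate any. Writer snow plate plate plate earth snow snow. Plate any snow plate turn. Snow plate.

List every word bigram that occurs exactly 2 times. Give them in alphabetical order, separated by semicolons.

Bigram counts meeting the condition (exactly 2 times):
  plate any: 2
  plate turn: 2
  writer plate: 2

plate any; plate turn; writer plate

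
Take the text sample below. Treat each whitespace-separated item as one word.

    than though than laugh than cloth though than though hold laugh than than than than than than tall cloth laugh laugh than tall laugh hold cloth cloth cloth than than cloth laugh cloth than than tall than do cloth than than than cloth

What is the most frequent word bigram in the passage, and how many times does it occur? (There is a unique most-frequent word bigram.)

Bigram frequencies (highest first):
  than than: 9
  laugh than: 3
  than cloth: 3
  than tall: 3
  cloth than: 3
  than though: 2
  … (16 more, each ≤ 2)

"than than", 9 times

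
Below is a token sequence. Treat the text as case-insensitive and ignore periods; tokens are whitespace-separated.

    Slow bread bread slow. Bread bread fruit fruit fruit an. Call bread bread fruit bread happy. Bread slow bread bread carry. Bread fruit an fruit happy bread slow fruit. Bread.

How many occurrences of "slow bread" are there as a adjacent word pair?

Scanning the 29 overlapping bigram windows for "slow bread":
  position 1–2: slow bread
  position 4–5: slow bread
  position 18–19: slow bread

3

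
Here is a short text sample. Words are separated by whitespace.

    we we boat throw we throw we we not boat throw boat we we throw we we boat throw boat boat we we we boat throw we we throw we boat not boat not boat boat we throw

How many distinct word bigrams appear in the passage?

11

38 tokens → 37 bigram windows in total.
Repeated bigrams (each contributes count−1 duplicates):
  we we: 7
  throw we: 5
  boat throw: 4
  we boat: 4
  we throw: 4
  boat we: 3
  not boat: 3
  boat boat: 2
  … (2 more repeated)
26 duplicate windows → 37 − 26 = 11 distinct.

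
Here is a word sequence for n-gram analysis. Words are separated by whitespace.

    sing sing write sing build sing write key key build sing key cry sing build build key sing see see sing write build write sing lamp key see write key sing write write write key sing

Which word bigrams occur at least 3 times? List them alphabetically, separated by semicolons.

Bigram counts meeting the condition (at least 3 times):
  key sing: 3
  sing write: 4
  write key: 3

key sing; sing write; write key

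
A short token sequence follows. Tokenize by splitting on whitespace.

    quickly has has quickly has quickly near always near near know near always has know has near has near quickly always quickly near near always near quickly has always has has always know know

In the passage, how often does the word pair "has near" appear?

Scanning the 33 overlapping bigram windows for "has near":
  position 16–17: has near
  position 18–19: has near

2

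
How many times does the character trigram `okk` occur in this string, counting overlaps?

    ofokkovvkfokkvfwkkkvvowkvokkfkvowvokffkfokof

3

Sliding a length-3 window over the 44 characters (42 positions):
  position 3–5: okk
  position 11–13: okk
  position 26–28: okk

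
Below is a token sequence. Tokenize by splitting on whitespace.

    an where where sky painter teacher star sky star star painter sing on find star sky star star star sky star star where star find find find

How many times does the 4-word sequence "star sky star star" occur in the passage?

Scanning the 24 overlapping 4-gram windows for "star sky star star":
  position 7–10: star sky star star
  position 15–18: star sky star star
  position 19–22: star sky star star

3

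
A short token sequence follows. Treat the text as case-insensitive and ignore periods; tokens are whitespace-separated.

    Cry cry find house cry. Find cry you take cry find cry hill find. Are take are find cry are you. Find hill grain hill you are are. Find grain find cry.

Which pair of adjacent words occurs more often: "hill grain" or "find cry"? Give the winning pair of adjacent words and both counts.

"hill grain": 1 occurrence
"find cry": 4 occurrences

"find cry" (4 vs 1)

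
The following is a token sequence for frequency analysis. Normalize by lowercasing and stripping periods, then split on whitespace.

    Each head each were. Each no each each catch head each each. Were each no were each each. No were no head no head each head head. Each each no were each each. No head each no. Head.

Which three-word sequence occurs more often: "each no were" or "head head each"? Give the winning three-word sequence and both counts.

"each no were": 3 occurrences
"head head each": 1 occurrence

"each no were" (3 vs 1)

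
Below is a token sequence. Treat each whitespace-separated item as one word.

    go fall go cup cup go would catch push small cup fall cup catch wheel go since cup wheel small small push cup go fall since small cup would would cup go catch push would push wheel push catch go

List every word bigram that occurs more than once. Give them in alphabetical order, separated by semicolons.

Bigram counts meeting the condition (more than once):
  catch push: 2
  cup go: 3
  go fall: 2
  small cup: 2

catch push; cup go; go fall; small cup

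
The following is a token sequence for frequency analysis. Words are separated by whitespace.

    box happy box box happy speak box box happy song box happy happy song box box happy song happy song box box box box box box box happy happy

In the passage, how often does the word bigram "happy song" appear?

Scanning the 28 overlapping bigram windows for "happy song":
  position 9–10: happy song
  position 13–14: happy song
  position 17–18: happy song
  position 19–20: happy song

4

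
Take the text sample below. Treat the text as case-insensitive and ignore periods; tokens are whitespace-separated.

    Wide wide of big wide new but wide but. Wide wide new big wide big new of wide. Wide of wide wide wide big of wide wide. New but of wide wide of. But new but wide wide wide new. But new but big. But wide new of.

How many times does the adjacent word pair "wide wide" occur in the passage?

9

Scanning the 47 overlapping bigram windows for "wide wide":
  position 1–2: wide wide
  position 10–11: wide wide
  position 18–19: wide wide
  position 21–22: wide wide
  position 22–23: wide wide
  position 26–27: wide wide
  position 31–32: wide wide
  position 37–38: wide wide
  position 38–39: wide wide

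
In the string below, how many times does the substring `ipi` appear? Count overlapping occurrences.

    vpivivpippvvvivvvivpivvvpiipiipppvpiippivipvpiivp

Sliding a length-3 window over the 49 characters (47 positions):
  position 27–29: ipi

1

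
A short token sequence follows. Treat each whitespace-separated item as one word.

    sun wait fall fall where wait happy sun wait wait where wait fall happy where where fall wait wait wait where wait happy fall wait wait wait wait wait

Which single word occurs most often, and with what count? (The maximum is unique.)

Unigram frequencies (highest first):
  wait: 14
  fall: 5
  where: 5
  happy: 3
  sun: 2

"wait", 14 times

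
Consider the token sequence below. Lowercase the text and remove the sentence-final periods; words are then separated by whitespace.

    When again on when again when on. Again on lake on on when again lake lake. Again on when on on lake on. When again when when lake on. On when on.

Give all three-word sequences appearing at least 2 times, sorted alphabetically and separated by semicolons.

Trigram counts meeting the condition (at least 2 times):
  again on when: 2
  lake on on: 2
  on lake on: 2
  on on when: 2
  on when again: 3
  on when on: 2
  when again when: 2

again on when; lake on on; on lake on; on on when; on when again; on when on; when again when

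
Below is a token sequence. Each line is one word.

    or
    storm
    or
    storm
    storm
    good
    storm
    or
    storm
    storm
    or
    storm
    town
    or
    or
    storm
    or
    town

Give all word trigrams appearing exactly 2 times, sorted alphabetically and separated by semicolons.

Trigram counts meeting the condition (exactly 2 times):
  or storm or: 2
  or storm storm: 2

or storm or; or storm storm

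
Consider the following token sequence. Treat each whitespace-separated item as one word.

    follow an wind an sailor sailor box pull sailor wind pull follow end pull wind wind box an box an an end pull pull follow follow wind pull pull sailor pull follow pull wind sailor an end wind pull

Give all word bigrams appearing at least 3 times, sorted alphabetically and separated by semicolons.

Bigram counts meeting the condition (at least 3 times):
  pull follow: 3
  wind pull: 3

pull follow; wind pull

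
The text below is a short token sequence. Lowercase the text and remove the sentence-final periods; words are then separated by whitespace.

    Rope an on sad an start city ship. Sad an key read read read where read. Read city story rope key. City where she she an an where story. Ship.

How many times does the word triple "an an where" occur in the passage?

Scanning the 28 overlapping trigram windows for "an an where":
  position 26–28: an an where

1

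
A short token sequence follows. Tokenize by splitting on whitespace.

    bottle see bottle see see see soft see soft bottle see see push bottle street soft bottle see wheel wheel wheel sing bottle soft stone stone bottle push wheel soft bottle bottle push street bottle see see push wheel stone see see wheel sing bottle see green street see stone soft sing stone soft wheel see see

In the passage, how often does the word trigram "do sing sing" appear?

0

Scanning the 55 overlapping trigram windows for "do sing sing":
  (none found)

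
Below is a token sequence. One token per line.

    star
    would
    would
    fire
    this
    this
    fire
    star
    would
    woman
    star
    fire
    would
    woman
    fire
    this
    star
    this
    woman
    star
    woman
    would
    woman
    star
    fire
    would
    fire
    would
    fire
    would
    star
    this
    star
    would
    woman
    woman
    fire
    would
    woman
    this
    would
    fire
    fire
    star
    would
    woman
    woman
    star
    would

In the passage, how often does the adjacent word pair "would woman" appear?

Scanning the 48 overlapping bigram windows for "would woman":
  position 9–10: would woman
  position 13–14: would woman
  position 22–23: would woman
  position 34–35: would woman
  position 38–39: would woman
  position 45–46: would woman

6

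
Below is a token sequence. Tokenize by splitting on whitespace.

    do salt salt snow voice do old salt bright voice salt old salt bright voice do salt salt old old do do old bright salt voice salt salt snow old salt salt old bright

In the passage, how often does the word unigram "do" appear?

Scanning the 34 tokens for "do":
  position 1: do
  position 6: do
  position 16: do
  position 21: do
  position 22: do

5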